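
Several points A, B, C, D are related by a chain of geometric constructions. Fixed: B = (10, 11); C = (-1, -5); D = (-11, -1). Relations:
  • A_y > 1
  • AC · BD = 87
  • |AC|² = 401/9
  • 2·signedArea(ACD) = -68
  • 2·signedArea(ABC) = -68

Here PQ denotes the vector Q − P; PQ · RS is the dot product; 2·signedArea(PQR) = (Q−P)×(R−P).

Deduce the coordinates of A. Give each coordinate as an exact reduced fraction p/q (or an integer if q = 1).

A = (-2/3, 5/3)

1. A_x = -2/3  [2·signedArea(ABC) = -68 ∩ 2·signedArea(ACD) = -68]
2. A_y = 5/3  [2·signedArea(ABC) = -68 ∩ 2·signedArea(ACD) = -68]
   → A = (-2/3, 5/3)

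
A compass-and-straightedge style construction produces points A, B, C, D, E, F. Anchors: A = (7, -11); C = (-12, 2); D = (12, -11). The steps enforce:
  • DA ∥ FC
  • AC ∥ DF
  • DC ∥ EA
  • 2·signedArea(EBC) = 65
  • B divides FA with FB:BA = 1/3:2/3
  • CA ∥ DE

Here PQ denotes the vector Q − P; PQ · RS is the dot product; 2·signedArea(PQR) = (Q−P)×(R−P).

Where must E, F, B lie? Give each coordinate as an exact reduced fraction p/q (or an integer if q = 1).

B = (-7/3, -7/3)
E = (31, -24)
F = (-7, 2)

1. E_x = 31  [DC ∥ EA ∩ CA ∥ DE]
2. E_y = -24  [DC ∥ EA ∩ CA ∥ DE]
   → E = (31, -24)
3. F_x = -7  [DA ∥ FC ∩ AC ∥ DF]
4. F_y = 2  [DA ∥ FC ∩ AC ∥ DF]
   → F = (-7, 2)
5. B_x = -7/3  [B divides FA with FB:BA = 1/3:2/3]
6. B_y = -7/3  [B divides FA with FB:BA = 1/3:2/3]
   → B = (-7/3, -7/3)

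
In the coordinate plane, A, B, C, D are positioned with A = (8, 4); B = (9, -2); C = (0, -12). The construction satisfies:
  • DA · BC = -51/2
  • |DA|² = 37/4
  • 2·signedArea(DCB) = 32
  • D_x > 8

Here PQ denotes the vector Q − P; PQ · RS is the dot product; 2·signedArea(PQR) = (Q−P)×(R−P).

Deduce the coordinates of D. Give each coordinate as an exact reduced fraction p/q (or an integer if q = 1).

1. D_x = 17/2  [DA · BC = -51/2 ∩ 2·signedArea(DCB) = 32]
2. D_y = 1  [DA · BC = -51/2 ∩ 2·signedArea(DCB) = 32]
   → D = (17/2, 1)

D = (17/2, 1)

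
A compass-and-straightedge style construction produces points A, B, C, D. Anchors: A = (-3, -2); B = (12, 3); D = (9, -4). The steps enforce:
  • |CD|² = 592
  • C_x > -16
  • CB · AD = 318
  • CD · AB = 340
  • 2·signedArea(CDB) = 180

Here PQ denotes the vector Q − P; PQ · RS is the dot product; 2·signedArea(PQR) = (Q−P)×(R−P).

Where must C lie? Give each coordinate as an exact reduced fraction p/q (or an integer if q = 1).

C = (-15, 0)

1. C_x = -15  [2·signedArea(CDB) = 180 ∩ CB · AD = 318]
2. C_y = 0  [2·signedArea(CDB) = 180 ∩ CB · AD = 318]
   → C = (-15, 0)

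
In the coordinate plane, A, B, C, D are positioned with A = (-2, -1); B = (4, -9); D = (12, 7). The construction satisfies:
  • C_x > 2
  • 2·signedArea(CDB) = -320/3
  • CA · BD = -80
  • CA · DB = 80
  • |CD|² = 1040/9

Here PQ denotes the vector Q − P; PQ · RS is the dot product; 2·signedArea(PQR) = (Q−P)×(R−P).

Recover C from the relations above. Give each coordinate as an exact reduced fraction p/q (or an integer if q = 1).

1. C_x = 8/3  [CA · BD = -80 ∩ 2·signedArea(CDB) = -320/3]
2. C_y = 5/3  [CA · BD = -80 ∩ 2·signedArea(CDB) = -320/3]
   → C = (8/3, 5/3)

C = (8/3, 5/3)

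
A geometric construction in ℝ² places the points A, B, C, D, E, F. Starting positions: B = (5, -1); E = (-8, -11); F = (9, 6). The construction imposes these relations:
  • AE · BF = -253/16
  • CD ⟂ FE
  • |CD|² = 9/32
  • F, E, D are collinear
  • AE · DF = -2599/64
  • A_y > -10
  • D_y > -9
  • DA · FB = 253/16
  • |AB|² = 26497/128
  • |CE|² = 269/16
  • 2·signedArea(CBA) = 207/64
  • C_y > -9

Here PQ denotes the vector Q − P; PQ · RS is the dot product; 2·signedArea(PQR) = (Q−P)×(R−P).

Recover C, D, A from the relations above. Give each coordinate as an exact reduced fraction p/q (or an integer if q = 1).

1. A_x = -105/16  [line -4·x + -7·y + -1491/16 = 0 ∩ |AB|² = 26497/128]
2. A_y = -153/16  [line -4·x + -7·y + -1491/16 = 0 ∩ |AB|² = 26497/128]
   → A = (-105/16, -153/16)
3. C_x = -19/4  [line 137/16·x + -185/16·y + -3687/64 = 0 ∩ |CE|² = 269/16]
4. C_y = -17/2  [line 137/16·x + -185/16·y + -3687/64 = 0 ∩ |CE|² = 269/16]
   → C = (-19/4, -17/2)
5. D_x = -41/8  [F, E, D are collinear ∩ CD ⟂ FE]
6. D_y = -65/8  [F, E, D are collinear ∩ CD ⟂ FE]
   → D = (-41/8, -65/8)

A = (-105/16, -153/16)
C = (-19/4, -17/2)
D = (-41/8, -65/8)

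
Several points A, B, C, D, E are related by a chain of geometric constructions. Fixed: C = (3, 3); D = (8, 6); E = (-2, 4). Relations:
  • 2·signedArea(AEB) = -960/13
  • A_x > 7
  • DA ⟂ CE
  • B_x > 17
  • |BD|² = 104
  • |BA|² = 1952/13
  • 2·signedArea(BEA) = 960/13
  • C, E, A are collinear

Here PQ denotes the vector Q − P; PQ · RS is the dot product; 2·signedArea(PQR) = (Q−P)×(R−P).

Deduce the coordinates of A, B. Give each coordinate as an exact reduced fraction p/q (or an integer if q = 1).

A = (94/13, 28/13)
B = (18, 8)

1. A_x = 94/13  [C, E, A are collinear ∩ DA ⟂ CE]
2. A_y = 28/13  [C, E, A are collinear ∩ DA ⟂ CE]
   → A = (94/13, 28/13)
3. B_x = 18  [line 24/13·x + 120/13·y + -1392/13 = 0 ∩ |BA|² = 1952/13]
4. B_y = 8  [line 24/13·x + 120/13·y + -1392/13 = 0 ∩ |BA|² = 1952/13]
   → B = (18, 8)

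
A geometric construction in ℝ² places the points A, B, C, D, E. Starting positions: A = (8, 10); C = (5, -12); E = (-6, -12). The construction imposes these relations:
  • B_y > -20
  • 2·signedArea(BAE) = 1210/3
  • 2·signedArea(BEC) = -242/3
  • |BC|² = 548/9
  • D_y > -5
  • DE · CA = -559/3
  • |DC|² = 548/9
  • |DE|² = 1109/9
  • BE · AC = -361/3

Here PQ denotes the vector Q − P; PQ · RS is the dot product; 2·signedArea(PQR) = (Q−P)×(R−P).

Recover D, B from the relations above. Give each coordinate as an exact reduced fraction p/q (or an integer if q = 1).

B = (23/3, -58/3)
D = (7/3, -14/3)

1. D_x = 7/3  [line -3·x + -22·y + -287/3 = 0 ∩ |DC|² = 548/9]
2. D_y = -14/3  [line -3·x + -22·y + -287/3 = 0 ∩ |DC|² = 548/9]
   → D = (7/3, -14/3)
3. B_x = 23/3  [2·signedArea(BEC) = -242/3 ∩ BE · AC = -361/3]
4. B_y = -58/3  [2·signedArea(BEC) = -242/3 ∩ BE · AC = -361/3]
   → B = (23/3, -58/3)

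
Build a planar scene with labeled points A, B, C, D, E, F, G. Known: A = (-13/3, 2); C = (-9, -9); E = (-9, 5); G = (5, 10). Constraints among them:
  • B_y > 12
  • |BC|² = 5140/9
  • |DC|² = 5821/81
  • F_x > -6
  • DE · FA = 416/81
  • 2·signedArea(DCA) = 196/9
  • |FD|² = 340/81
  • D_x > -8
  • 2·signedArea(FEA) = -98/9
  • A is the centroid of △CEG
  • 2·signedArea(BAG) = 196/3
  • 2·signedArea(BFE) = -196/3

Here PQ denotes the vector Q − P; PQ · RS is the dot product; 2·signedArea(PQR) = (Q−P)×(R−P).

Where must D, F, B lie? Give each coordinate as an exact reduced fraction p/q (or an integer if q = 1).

1. D_x = -67/9  [line -11·x + 14/3·y + -709/9 = 0 ∩ |DC|² = 5821/81]
2. D_y = -2/3  [line -11·x + 14/3·y + -709/9 = 0 ∩ |DC|² = 5821/81]
   → D = (-67/9, -2/3)
3. F_x = -53/9  [2·signedArea(FEA) = -98/9 ∩ DE · FA = 416/81]
4. F_y = 2/3  [2·signedArea(FEA) = -98/9 ∩ DE · FA = 416/81]
   → F = (-53/9, 2/3)
5. B_x = 1/3  [2·signedArea(BAG) = 196/3 ∩ 2·signedArea(BFE) = -196/3]
6. B_y = 13  [2·signedArea(BAG) = 196/3 ∩ 2·signedArea(BFE) = -196/3]
   → B = (1/3, 13)

B = (1/3, 13)
D = (-67/9, -2/3)
F = (-53/9, 2/3)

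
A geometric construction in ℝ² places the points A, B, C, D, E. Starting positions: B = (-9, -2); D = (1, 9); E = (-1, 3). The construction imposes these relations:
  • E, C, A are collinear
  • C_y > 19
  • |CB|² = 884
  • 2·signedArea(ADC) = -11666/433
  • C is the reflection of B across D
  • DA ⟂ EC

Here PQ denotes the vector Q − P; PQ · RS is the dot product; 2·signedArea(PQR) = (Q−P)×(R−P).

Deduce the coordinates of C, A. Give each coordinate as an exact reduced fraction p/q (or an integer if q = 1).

1. C_x = 11  [C is the reflection of B across D]
2. C_y = 20  [C is the reflection of B across D]
   → C = (11, 20)
3. A_x = 1079/433  [E, C, A are collinear ∩ DA ⟂ EC]
4. A_y = 3441/433  [E, C, A are collinear ∩ DA ⟂ EC]
   → A = (1079/433, 3441/433)

A = (1079/433, 3441/433)
C = (11, 20)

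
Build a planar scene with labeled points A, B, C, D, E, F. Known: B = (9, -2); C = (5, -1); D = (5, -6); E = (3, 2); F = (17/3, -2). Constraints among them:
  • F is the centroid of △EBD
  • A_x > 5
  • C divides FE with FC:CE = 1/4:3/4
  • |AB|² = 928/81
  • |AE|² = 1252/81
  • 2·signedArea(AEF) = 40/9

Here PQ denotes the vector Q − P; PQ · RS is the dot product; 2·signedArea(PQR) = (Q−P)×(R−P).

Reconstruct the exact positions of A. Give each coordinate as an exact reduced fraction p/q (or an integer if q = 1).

1. A_x = 53/9  [line 4·x + 8/3·y + -196/9 = 0 ∩ |AE|² = 1252/81]
2. A_y = -2/3  [line 4·x + 8/3·y + -196/9 = 0 ∩ |AE|² = 1252/81]
   → A = (53/9, -2/3)

A = (53/9, -2/3)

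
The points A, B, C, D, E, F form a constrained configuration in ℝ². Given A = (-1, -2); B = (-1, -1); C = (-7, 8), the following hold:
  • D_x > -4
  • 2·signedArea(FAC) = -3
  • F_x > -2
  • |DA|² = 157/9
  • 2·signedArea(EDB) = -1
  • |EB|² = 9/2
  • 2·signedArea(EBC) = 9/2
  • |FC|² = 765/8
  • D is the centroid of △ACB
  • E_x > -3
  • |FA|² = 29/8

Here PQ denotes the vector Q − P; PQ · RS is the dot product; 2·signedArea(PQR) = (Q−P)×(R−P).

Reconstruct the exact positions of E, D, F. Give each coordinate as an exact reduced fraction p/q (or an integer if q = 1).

1. D_x = -3  [D is the centroid of △ACB]
2. D_y = 5/3  [D is the centroid of △ACB]
   → D = (-3, 5/3)
3. F_x = -7/4  [line -10·x + -6·y + -19 = 0 ∩ |FC|² = 765/8]
4. F_y = -1/4  [line -10·x + -6·y + -19 = 0 ∩ |FC|² = 765/8]
   → F = (-7/4, -1/4)
5. E_x = -5/2  [2·signedArea(EBC) = 9/2 ∩ 2·signedArea(EDB) = -1]
6. E_y = 1/2  [2·signedArea(EBC) = 9/2 ∩ 2·signedArea(EDB) = -1]
   → E = (-5/2, 1/2)

D = (-3, 5/3)
E = (-5/2, 1/2)
F = (-7/4, -1/4)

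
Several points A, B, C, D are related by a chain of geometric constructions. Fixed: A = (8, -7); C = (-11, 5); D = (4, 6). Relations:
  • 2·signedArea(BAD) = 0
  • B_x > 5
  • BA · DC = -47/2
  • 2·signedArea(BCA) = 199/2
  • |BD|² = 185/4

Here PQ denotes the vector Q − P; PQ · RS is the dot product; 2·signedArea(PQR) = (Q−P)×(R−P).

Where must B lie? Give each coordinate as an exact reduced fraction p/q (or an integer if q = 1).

B = (6, -1/2)

1. B_x = 6  [2·signedArea(BAD) = 0 ∩ BA · DC = -47/2]
2. B_y = -1/2  [2·signedArea(BAD) = 0 ∩ BA · DC = -47/2]
   → B = (6, -1/2)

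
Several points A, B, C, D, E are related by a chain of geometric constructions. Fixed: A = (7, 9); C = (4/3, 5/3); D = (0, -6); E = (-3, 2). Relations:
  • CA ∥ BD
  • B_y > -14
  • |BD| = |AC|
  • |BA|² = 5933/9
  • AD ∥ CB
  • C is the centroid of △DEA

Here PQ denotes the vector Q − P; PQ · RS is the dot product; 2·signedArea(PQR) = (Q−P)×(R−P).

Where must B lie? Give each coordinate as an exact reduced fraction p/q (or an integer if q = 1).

B = (-17/3, -40/3)

1. B_x = -17/3  [CA ∥ BD ∩ AD ∥ CB]
2. B_y = -40/3  [CA ∥ BD ∩ AD ∥ CB]
   → B = (-17/3, -40/3)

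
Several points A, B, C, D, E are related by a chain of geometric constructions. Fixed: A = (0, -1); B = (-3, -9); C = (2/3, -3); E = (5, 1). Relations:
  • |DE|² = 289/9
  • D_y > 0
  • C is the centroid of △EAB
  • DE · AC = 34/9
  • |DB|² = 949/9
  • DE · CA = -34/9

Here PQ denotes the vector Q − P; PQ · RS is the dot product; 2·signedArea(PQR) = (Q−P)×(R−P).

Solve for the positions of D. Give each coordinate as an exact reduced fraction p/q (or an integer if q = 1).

1. D_x = -2/3  [line 2/3·x + -2·y + 22/9 = 0 ∩ |DB|² = 949/9]
2. D_y = 1  [line 2/3·x + -2·y + 22/9 = 0 ∩ |DB|² = 949/9]
   → D = (-2/3, 1)

D = (-2/3, 1)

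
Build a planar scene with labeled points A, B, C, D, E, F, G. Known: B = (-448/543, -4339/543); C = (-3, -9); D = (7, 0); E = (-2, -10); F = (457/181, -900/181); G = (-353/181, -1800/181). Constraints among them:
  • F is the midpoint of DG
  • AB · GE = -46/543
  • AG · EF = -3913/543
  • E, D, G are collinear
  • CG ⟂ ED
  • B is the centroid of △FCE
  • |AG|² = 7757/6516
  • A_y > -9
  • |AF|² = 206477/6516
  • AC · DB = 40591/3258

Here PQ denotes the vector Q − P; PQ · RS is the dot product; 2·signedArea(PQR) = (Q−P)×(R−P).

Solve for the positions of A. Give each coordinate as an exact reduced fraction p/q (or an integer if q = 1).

A = (-767/543, -9769/1086)

1. A_x = -767/543  [AB · GE = -46/543 ∩ AC · DB = 40591/3258]
2. A_y = -9769/1086  [AB · GE = -46/543 ∩ AC · DB = 40591/3258]
   → A = (-767/543, -9769/1086)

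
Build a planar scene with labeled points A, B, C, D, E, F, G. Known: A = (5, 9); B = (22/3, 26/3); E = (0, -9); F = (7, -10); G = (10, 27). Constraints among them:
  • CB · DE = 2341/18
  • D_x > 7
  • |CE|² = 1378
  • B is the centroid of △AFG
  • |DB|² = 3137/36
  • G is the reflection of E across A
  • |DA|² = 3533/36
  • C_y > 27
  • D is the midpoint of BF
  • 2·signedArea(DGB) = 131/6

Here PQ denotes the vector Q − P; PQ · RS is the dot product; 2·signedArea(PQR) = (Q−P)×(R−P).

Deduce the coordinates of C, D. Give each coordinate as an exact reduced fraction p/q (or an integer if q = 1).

C = (3, 28)
D = (43/6, -2/3)

1. D_x = 43/6  [D is the midpoint of BF]
2. D_y = -2/3  [D is the midpoint of BF]
   → D = (43/6, -2/3)
3. C_x = 3  [line 43/6·x + 25/3·y + -1529/6 = 0 ∩ |CE|² = 1378]
4. C_y = 28  [line 43/6·x + 25/3·y + -1529/6 = 0 ∩ |CE|² = 1378]
   → C = (3, 28)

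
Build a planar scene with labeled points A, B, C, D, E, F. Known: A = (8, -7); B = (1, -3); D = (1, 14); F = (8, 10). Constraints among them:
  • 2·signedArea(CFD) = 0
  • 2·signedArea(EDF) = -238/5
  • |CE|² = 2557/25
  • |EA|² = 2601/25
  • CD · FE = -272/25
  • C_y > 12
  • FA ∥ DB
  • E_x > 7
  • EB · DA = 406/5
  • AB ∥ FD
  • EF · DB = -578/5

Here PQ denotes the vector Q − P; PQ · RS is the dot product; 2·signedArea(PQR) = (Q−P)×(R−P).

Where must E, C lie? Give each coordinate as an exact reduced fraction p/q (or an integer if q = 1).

C = (19/5, 62/5)
E = (8, 16/5)

1. E_x = 8  [EB · DA = 406/5 ∩ EF · DB = -578/5]
2. E_y = 16/5  [EB · DA = 406/5 ∩ EF · DB = -578/5]
   → E = (8, 16/5)
3. C_x = 19/5  [2·signedArea(CFD) = 0 ∩ CD · FE = -272/25]
4. C_y = 62/5  [2·signedArea(CFD) = 0 ∩ CD · FE = -272/25]
   → C = (19/5, 62/5)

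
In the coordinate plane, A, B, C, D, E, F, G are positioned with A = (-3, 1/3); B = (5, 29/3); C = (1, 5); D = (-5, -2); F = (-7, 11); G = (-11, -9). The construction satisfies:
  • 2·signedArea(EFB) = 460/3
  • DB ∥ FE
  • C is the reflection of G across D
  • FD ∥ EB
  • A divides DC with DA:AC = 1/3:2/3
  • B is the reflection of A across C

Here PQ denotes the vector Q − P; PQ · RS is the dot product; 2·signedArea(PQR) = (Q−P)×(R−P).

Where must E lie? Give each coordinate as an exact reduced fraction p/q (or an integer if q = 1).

1. E_x = 3  [FD ∥ EB ∩ DB ∥ FE]
2. E_y = 68/3  [FD ∥ EB ∩ DB ∥ FE]
   → E = (3, 68/3)

E = (3, 68/3)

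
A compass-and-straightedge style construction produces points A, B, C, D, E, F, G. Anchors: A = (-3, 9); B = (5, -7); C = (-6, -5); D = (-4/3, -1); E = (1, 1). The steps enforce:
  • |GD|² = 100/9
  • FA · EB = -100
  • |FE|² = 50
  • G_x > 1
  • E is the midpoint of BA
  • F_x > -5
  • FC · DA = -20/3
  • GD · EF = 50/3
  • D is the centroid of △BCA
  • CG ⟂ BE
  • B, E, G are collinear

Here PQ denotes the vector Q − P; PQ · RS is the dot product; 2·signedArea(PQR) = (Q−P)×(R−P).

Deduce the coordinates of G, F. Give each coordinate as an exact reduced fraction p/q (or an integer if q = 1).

1. G_x = 2  [B, E, G are collinear ∩ CG ⟂ BE]
2. G_y = -1  [B, E, G are collinear ∩ CG ⟂ BE]
   → G = (2, -1)
3. F_x = -4  [FC · DA = -20/3 ∩ GD · EF = 50/3]
4. F_y = -4  [FC · DA = -20/3 ∩ GD · EF = 50/3]
   → F = (-4, -4)

F = (-4, -4)
G = (2, -1)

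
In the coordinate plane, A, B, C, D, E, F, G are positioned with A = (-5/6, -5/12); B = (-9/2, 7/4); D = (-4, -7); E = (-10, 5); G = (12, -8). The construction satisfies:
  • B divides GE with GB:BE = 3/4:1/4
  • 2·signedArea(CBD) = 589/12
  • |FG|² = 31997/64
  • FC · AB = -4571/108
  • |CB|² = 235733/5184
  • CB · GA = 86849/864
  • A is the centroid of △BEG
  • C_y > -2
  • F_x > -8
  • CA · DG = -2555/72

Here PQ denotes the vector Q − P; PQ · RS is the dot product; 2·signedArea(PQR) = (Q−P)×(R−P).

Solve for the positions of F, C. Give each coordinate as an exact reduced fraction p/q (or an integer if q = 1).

C = (47/36, -121/72)
F = (-29/4, 27/8)

1. C_x = 47/36  [2·signedArea(CBD) = 589/12 ∩ CB · GA = 86849/864]
2. C_y = -121/72  [2·signedArea(CBD) = 589/12 ∩ CB · GA = 86849/864]
   → C = (47/36, -121/72)
3. F_x = -29/4  [line 11/3·x + -13/6·y + 1627/48 = 0 ∩ |FG|² = 31997/64]
4. F_y = 27/8  [line 11/3·x + -13/6·y + 1627/48 = 0 ∩ |FG|² = 31997/64]
   → F = (-29/4, 27/8)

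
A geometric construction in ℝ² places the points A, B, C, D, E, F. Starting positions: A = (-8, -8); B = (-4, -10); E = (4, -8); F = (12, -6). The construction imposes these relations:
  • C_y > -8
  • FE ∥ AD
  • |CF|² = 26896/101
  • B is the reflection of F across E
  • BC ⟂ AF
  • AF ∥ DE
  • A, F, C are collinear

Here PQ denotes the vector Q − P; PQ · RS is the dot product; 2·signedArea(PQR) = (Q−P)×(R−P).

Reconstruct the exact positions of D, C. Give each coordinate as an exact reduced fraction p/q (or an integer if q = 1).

C = (-428/101, -770/101)
D = (-16, -10)

1. D_x = -16  [AF ∥ DE ∩ FE ∥ AD]
2. D_y = -10  [AF ∥ DE ∩ FE ∥ AD]
   → D = (-16, -10)
3. C_x = -428/101  [A, F, C are collinear ∩ BC ⟂ AF]
4. C_y = -770/101  [A, F, C are collinear ∩ BC ⟂ AF]
   → C = (-428/101, -770/101)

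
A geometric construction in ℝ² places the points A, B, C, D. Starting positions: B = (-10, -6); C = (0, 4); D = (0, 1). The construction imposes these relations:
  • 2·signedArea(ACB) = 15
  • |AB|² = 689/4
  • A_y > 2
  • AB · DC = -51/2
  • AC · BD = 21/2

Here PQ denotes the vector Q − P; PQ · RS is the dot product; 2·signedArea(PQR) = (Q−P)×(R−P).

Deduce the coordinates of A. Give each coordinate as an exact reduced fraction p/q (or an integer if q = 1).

A = (0, 5/2)

1. A_x = 0  [2·signedArea(ACB) = 15 ∩ AC · BD = 21/2]
2. A_y = 5/2  [2·signedArea(ACB) = 15 ∩ AC · BD = 21/2]
   → A = (0, 5/2)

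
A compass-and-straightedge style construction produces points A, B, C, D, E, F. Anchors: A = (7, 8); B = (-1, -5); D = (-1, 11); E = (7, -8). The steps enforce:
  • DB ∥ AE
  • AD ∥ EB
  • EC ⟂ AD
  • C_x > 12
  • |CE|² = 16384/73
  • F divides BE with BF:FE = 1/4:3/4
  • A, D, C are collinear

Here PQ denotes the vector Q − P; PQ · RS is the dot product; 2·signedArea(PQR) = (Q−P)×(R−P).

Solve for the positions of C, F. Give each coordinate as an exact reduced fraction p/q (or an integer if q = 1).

1. C_x = 895/73  [A, D, C are collinear ∩ EC ⟂ AD]
2. C_y = 440/73  [A, D, C are collinear ∩ EC ⟂ AD]
   → C = (895/73, 440/73)
3. F_x = 1  [F divides BE with BF:FE = 1/4:3/4]
4. F_y = -23/4  [F divides BE with BF:FE = 1/4:3/4]
   → F = (1, -23/4)

C = (895/73, 440/73)
F = (1, -23/4)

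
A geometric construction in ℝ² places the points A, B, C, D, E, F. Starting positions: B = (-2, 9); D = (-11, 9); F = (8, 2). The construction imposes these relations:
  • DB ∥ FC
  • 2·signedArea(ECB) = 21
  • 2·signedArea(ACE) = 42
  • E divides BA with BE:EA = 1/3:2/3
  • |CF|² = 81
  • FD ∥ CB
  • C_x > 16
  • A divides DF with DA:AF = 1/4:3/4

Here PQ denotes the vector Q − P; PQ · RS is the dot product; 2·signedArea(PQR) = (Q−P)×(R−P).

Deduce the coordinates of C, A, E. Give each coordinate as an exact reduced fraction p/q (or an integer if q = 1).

A = (-25/4, 29/4)
C = (17, 2)
E = (-41/12, 101/12)

1. C_x = 17  [FD ∥ CB ∩ DB ∥ FC]
2. C_y = 2  [FD ∥ CB ∩ DB ∥ FC]
   → C = (17, 2)
3. A_x = -25/4  [A divides DF with DA:AF = 1/4:3/4]
4. A_y = 29/4  [A divides DF with DA:AF = 1/4:3/4]
   → A = (-25/4, 29/4)
5. E_x = -41/12  [E divides BA with BE:EA = 1/3:2/3]
6. E_y = 101/12  [E divides BA with BE:EA = 1/3:2/3]
   → E = (-41/12, 101/12)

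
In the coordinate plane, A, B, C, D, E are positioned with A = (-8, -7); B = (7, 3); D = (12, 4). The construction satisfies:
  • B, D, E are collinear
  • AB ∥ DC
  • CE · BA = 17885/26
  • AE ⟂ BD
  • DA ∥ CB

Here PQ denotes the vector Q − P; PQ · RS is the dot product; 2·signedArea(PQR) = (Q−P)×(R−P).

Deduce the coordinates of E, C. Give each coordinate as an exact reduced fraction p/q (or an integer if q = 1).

C = (27, 14)
E = (-243/26, -7/26)

1. E_x = -243/26  [B, D, E are collinear ∩ AE ⟂ BD]
2. E_y = -7/26  [B, D, E are collinear ∩ AE ⟂ BD]
   → E = (-243/26, -7/26)
3. C_x = 27  [DA ∥ CB ∩ AB ∥ DC]
4. C_y = 14  [DA ∥ CB ∩ AB ∥ DC]
   → C = (27, 14)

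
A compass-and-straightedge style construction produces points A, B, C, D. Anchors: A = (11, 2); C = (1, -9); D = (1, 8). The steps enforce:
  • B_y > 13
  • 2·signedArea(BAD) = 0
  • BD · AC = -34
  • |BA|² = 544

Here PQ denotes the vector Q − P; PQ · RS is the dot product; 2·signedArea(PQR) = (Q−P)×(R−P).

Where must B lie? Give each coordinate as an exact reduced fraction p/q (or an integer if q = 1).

B = (-9, 14)

1. B_x = -9  [2·signedArea(BAD) = 0 ∩ BD · AC = -34]
2. B_y = 14  [2·signedArea(BAD) = 0 ∩ BD · AC = -34]
   → B = (-9, 14)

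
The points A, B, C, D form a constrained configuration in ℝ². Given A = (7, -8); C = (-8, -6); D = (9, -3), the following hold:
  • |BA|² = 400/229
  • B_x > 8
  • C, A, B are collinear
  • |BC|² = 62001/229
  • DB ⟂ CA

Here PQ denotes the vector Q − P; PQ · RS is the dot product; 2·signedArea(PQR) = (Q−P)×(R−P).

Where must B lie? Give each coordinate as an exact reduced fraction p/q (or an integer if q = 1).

1. B_x = 1903/229  [C, A, B are collinear ∩ DB ⟂ CA]
2. B_y = -1872/229  [C, A, B are collinear ∩ DB ⟂ CA]
   → B = (1903/229, -1872/229)

B = (1903/229, -1872/229)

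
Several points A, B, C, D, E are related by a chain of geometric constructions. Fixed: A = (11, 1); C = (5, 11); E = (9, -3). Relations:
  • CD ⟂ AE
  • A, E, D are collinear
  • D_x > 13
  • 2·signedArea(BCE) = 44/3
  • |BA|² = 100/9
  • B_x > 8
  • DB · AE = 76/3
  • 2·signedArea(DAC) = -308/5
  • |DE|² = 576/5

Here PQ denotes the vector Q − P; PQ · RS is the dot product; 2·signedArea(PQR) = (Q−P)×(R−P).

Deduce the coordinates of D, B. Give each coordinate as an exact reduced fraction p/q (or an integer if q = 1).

B = (25/3, 3)
D = (69/5, 33/5)

1. D_x = 69/5  [A, E, D are collinear ∩ CD ⟂ AE]
2. D_y = 33/5  [A, E, D are collinear ∩ CD ⟂ AE]
   → D = (69/5, 33/5)
3. B_x = 25/3  [2·signedArea(BCE) = 44/3 ∩ DB · AE = 76/3]
4. B_y = 3  [2·signedArea(BCE) = 44/3 ∩ DB · AE = 76/3]
   → B = (25/3, 3)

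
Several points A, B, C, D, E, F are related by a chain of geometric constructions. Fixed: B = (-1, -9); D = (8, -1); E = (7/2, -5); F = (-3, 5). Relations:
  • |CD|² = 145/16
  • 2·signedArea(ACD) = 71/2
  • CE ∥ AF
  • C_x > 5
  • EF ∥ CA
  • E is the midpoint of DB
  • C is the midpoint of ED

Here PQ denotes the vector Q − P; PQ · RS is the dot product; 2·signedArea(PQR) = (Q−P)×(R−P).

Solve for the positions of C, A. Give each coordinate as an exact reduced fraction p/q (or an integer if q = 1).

1. C_x = 23/4  [C is the midpoint of ED]
2. C_y = -3  [C is the midpoint of ED]
   → C = (23/4, -3)
3. A_x = -3/4  [CE ∥ AF ∩ EF ∥ CA]
4. A_y = 7  [CE ∥ AF ∩ EF ∥ CA]
   → A = (-3/4, 7)

A = (-3/4, 7)
C = (23/4, -3)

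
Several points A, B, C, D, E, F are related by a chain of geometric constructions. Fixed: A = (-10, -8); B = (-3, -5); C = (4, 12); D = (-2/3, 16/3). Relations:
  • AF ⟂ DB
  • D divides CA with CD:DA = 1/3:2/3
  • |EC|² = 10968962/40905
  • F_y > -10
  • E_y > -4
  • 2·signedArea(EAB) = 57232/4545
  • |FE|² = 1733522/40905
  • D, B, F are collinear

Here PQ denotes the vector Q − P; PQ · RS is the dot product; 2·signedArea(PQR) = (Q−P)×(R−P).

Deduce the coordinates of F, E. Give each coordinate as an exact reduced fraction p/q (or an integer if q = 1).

1. F_x = -2012/505  [D, B, F are collinear ∩ AF ⟂ DB]
2. F_y = -4726/505  [D, B, F are collinear ∩ AF ⟂ DB]
   → F = (-2012/505, -4726/505)
3. E_x = -11591/4545  [line -3·x + 7·y + 60938/4545 = 0 ∩ |FE|² = 1733522/40905]
4. E_y = -13673/4545  [line -3·x + 7·y + 60938/4545 = 0 ∩ |FE|² = 1733522/40905]
   → E = (-11591/4545, -13673/4545)

E = (-11591/4545, -13673/4545)
F = (-2012/505, -4726/505)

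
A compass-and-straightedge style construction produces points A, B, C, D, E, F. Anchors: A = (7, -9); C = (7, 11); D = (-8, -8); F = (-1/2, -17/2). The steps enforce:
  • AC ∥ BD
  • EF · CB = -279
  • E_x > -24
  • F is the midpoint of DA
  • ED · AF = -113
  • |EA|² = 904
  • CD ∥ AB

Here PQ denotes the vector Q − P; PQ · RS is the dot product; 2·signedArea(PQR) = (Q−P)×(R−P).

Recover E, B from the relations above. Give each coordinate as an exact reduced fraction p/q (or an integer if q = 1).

B = (-8, -28)
E = (-23, -7)

1. E_x = -23  [line 15/2·x + -1/2·y + 169 = 0 ∩ |EA|² = 904]
2. E_y = -7  [line 15/2·x + -1/2·y + 169 = 0 ∩ |EA|² = 904]
   → E = (-23, -7)
3. B_x = -8  [EF · CB = -279 ∩ AC ∥ BD]
4. B_y = -28  [EF · CB = -279 ∩ AC ∥ BD]
   → B = (-8, -28)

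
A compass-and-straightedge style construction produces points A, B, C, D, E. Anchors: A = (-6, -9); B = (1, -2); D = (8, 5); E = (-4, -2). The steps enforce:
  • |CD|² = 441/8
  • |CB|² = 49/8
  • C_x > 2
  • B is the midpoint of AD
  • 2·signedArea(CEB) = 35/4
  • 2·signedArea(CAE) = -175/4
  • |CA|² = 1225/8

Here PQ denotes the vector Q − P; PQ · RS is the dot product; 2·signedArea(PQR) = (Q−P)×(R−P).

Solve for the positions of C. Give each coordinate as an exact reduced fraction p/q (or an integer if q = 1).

1. C_x = 11/4  [2·signedArea(CAE) = -175/4 ∩ 2·signedArea(CEB) = 35/4]
2. C_y = -1/4  [2·signedArea(CAE) = -175/4 ∩ 2·signedArea(CEB) = 35/4]
   → C = (11/4, -1/4)

C = (11/4, -1/4)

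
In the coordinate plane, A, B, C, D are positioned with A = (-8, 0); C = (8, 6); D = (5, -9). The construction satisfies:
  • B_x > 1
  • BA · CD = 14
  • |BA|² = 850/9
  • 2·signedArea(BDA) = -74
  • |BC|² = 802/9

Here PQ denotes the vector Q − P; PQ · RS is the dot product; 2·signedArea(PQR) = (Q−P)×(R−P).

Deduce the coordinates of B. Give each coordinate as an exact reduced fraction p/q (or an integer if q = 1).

1. B_x = 5/3  [2·signedArea(BDA) = -74 ∩ BA · CD = 14]
2. B_y = -1  [2·signedArea(BDA) = -74 ∩ BA · CD = 14]
   → B = (5/3, -1)

B = (5/3, -1)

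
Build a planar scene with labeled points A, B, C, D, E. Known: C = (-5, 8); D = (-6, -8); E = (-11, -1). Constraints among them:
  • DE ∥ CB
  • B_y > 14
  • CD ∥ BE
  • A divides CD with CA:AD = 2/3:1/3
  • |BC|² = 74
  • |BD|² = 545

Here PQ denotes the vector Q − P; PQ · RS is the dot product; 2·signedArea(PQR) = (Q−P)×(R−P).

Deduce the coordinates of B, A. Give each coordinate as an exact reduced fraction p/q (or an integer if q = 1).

1. B_x = -10  [CD ∥ BE ∩ DE ∥ CB]
2. B_y = 15  [CD ∥ BE ∩ DE ∥ CB]
   → B = (-10, 15)
3. A_x = -17/3  [A divides CD with CA:AD = 2/3:1/3]
4. A_y = -8/3  [A divides CD with CA:AD = 2/3:1/3]
   → A = (-17/3, -8/3)

A = (-17/3, -8/3)
B = (-10, 15)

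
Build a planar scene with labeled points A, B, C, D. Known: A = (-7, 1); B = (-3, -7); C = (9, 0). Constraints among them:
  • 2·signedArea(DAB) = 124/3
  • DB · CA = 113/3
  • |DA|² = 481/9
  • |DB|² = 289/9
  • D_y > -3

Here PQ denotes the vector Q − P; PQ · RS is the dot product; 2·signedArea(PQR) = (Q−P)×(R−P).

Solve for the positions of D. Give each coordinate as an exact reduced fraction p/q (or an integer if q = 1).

1. D_x = -1/3  [DB · CA = 113/3 ∩ 2·signedArea(DAB) = 124/3]
2. D_y = -2  [DB · CA = 113/3 ∩ 2·signedArea(DAB) = 124/3]
   → D = (-1/3, -2)

D = (-1/3, -2)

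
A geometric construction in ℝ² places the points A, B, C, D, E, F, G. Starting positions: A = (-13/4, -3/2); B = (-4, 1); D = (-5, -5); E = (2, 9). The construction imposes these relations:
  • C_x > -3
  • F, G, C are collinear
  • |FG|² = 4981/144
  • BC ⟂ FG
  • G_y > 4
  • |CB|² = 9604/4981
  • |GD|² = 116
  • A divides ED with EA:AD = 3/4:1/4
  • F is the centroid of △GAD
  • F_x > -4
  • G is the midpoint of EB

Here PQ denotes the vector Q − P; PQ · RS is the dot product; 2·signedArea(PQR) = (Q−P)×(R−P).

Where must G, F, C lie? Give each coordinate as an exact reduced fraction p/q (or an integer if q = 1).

C = (-13456/4981, 2531/4981)
F = (-37/12, -1/2)
G = (-1, 5)

1. G_x = -1  [G is the midpoint of EB]
2. G_y = 5  [G is the midpoint of EB]
   → G = (-1, 5)
3. F_x = -37/12  [F is the centroid of △GAD]
4. F_y = -1/2  [F is the centroid of △GAD]
   → F = (-37/12, -1/2)
5. C_x = -13456/4981  [F, G, C are collinear ∩ BC ⟂ FG]
6. C_y = 2531/4981  [F, G, C are collinear ∩ BC ⟂ FG]
   → C = (-13456/4981, 2531/4981)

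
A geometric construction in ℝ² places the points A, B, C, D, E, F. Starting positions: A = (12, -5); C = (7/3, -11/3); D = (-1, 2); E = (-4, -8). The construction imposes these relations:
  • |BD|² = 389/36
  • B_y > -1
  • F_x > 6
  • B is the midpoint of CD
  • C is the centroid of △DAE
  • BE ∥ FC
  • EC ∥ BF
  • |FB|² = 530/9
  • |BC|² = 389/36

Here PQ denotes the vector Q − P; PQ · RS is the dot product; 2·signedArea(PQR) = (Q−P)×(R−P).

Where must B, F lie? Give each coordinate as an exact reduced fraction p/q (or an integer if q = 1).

B = (2/3, -5/6)
F = (7, 7/2)

1. B_x = 2/3  [B is the midpoint of CD]
2. B_y = -5/6  [B is the midpoint of CD]
   → B = (2/3, -5/6)
3. F_x = 7  [BE ∥ FC ∩ EC ∥ BF]
4. F_y = 7/2  [BE ∥ FC ∩ EC ∥ BF]
   → F = (7, 7/2)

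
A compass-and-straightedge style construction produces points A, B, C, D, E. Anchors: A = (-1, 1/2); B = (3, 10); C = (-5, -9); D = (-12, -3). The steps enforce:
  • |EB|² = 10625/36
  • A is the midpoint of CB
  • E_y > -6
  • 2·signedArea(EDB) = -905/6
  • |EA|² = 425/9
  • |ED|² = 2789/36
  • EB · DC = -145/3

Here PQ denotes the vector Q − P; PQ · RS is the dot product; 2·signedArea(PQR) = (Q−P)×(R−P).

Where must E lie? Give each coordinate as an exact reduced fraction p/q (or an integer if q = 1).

1. E_x = -11/3  [EB · DC = -145/3 ∩ 2·signedArea(EDB) = -905/6]
2. E_y = -35/6  [EB · DC = -145/3 ∩ 2·signedArea(EDB) = -905/6]
   → E = (-11/3, -35/6)

E = (-11/3, -35/6)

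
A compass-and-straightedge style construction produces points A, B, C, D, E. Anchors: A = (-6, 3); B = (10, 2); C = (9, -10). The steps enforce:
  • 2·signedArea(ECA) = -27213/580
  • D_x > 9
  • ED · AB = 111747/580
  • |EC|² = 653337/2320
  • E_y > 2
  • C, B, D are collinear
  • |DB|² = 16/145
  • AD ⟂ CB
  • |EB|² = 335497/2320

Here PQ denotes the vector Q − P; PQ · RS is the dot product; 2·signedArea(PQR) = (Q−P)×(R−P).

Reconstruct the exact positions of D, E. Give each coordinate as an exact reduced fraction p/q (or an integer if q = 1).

D = (1446/145, 242/145)
E = (-291/145, 1547/580)

1. D_x = 1446/145  [C, B, D are collinear ∩ AD ⟂ CB]
2. D_y = 242/145  [C, B, D are collinear ∩ AD ⟂ CB]
   → D = (1446/145, 242/145)
3. E_x = -291/145  [2·signedArea(ECA) = -27213/580 ∩ ED · AB = 111747/580]
4. E_y = 1547/580  [2·signedArea(ECA) = -27213/580 ∩ ED · AB = 111747/580]
   → E = (-291/145, 1547/580)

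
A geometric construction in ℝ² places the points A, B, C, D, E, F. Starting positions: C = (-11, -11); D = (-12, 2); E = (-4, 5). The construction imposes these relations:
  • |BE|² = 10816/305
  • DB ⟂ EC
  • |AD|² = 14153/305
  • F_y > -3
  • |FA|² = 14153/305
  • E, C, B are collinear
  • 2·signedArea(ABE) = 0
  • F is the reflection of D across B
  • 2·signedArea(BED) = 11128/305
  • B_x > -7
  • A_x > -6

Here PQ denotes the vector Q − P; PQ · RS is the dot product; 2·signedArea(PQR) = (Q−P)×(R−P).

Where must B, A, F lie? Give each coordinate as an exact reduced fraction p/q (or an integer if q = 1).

1. B_x = -1948/305  [E, C, B are collinear ∩ DB ⟂ EC]
2. B_y = -139/305  [E, C, B are collinear ∩ DB ⟂ EC]
   → B = (-1948/305, -139/305)
3. A_x = -1584/305  [line -1664/305·x + 728/305·y + -10296/305 = 0 ∩ |AD|² = 14153/305]
4. A_y = 693/305  [line -1664/305·x + 728/305·y + -10296/305 = 0 ∩ |AD|² = 14153/305]
   → A = (-1584/305, 693/305)
5. F_x = -236/305  [F is the reflection of D across B]
6. F_y = -888/305  [F is the reflection of D across B]
   → F = (-236/305, -888/305)

A = (-1584/305, 693/305)
B = (-1948/305, -139/305)
F = (-236/305, -888/305)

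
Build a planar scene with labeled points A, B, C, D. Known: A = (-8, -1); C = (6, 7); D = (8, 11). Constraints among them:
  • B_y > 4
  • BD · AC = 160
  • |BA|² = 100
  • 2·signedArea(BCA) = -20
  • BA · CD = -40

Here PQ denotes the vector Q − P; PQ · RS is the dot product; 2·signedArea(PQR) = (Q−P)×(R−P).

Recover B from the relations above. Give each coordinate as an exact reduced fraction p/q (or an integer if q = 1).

B = (0, 5)

1. B_x = 0  [BD · AC = 160 ∩ BA · CD = -40]
2. B_y = 5  [BD · AC = 160 ∩ BA · CD = -40]
   → B = (0, 5)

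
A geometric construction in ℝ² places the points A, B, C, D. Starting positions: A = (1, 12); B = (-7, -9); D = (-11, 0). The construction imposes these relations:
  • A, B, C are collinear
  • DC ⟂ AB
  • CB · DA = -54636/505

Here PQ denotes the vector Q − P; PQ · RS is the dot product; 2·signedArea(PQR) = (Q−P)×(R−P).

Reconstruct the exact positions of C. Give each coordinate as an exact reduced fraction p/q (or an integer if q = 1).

1. C_x = -2279/505  [A, B, C are collinear ∩ DC ⟂ AB]
2. C_y = -1248/505  [A, B, C are collinear ∩ DC ⟂ AB]
   → C = (-2279/505, -1248/505)

C = (-2279/505, -1248/505)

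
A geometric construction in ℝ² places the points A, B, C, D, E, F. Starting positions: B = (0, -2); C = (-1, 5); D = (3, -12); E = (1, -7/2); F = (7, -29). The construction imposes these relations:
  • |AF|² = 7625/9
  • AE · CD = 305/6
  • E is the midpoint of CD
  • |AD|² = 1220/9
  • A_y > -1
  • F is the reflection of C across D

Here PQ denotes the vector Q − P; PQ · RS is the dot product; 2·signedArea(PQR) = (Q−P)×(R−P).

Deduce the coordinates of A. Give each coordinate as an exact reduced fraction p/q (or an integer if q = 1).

A = (1/3, -2/3)

1. A_x = 1/3  [line -4·x + 17·y + 38/3 = 0 ∩ |AD|² = 1220/9]
2. A_y = -2/3  [line -4·x + 17·y + 38/3 = 0 ∩ |AD|² = 1220/9]
   → A = (1/3, -2/3)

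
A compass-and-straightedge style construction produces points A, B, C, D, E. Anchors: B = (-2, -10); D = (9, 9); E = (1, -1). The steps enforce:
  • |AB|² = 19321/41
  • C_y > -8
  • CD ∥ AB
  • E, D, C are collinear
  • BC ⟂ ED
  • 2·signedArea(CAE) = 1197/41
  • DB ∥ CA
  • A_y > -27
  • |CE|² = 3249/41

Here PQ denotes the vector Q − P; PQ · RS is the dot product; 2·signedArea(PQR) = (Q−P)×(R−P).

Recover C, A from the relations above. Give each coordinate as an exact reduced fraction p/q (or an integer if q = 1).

1. C_x = -187/41  [E, D, C are collinear ∩ BC ⟂ ED]
2. C_y = -326/41  [E, D, C are collinear ∩ BC ⟂ ED]
   → C = (-187/41, -326/41)
3. A_x = -638/41  [CD ∥ AB ∩ DB ∥ CA]
4. A_y = -1105/41  [CD ∥ AB ∩ DB ∥ CA]
   → A = (-638/41, -1105/41)

A = (-638/41, -1105/41)
C = (-187/41, -326/41)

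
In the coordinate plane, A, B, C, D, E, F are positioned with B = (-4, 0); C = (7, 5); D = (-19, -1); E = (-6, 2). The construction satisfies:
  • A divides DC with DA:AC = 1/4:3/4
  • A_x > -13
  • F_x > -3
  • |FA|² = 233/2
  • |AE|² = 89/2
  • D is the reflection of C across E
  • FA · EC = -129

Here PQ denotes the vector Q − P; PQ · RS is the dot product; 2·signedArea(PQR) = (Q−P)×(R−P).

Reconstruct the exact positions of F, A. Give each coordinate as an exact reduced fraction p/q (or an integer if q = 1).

A = (-25/2, 1/2)
F = (-2, -2)

1. A_x = -25/2  [A divides DC with DA:AC = 1/4:3/4]
2. A_y = 1/2  [A divides DC with DA:AC = 1/4:3/4]
   → A = (-25/2, 1/2)
3. F_x = -2  [line -13·x + -3·y + -32 = 0 ∩ |FA|² = 233/2]
4. F_y = -2  [line -13·x + -3·y + -32 = 0 ∩ |FA|² = 233/2]
   → F = (-2, -2)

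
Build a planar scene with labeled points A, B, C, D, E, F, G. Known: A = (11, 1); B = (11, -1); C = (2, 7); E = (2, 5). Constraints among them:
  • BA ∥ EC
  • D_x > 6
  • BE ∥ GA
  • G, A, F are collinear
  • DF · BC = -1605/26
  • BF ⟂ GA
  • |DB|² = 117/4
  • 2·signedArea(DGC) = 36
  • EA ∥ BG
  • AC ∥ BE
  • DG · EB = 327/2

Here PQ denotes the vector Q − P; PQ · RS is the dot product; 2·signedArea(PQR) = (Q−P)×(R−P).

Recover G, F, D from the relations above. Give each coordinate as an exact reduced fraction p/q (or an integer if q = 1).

1. G_x = 20  [BE ∥ GA ∩ EA ∥ BG]
2. G_y = -5  [BE ∥ GA ∩ EA ∥ BG]
   → G = (20, -5)
3. F_x = 155/13  [G, A, F are collinear ∩ BF ⟂ GA]
4. F_y = 5/13  [G, A, F are collinear ∩ BF ⟂ GA]
   → F = (155/13, 5/13)
5. D_x = 13/2  [DF · BC = -1605/26 ∩ DG · EB = 327/2]
6. D_y = 2  [DF · BC = -1605/26 ∩ DG · EB = 327/2]
   → D = (13/2, 2)

D = (13/2, 2)
F = (155/13, 5/13)
G = (20, -5)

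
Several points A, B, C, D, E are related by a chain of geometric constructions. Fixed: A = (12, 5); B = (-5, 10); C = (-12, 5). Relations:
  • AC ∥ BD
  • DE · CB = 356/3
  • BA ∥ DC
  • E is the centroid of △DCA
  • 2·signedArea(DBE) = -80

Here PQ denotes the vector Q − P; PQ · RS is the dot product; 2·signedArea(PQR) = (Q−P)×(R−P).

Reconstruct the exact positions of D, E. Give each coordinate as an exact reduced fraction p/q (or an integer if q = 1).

1. D_x = -29  [BA ∥ DC ∩ AC ∥ BD]
2. D_y = 10  [BA ∥ DC ∩ AC ∥ BD]
   → D = (-29, 10)
3. E_x = -29/3  [E is the centroid of △DCA]
4. E_y = 20/3  [E is the centroid of △DCA]
   → E = (-29/3, 20/3)

D = (-29, 10)
E = (-29/3, 20/3)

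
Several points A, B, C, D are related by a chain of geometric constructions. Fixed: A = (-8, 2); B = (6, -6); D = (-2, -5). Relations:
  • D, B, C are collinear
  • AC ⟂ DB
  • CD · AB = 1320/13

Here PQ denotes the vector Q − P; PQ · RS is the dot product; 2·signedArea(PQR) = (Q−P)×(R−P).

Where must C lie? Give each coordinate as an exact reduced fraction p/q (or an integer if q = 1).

C = (-114/13, -54/13)

1. C_x = -114/13  [D, B, C are collinear ∩ AC ⟂ DB]
2. C_y = -54/13  [D, B, C are collinear ∩ AC ⟂ DB]
   → C = (-114/13, -54/13)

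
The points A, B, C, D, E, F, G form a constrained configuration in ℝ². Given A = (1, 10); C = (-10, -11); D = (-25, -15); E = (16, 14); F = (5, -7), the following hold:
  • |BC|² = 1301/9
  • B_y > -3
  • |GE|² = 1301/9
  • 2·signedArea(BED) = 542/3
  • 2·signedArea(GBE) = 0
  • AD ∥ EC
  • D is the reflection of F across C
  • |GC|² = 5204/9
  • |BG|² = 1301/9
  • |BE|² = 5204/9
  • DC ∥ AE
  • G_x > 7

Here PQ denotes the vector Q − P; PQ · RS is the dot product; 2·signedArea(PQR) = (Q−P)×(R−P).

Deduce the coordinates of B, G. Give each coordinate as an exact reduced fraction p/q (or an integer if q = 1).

B = (-4/3, -8/3)
G = (22/3, 17/3)

1. B_x = -4/3  [line 29·x + -41·y + -212/3 = 0 ∩ |BC|² = 1301/9]
2. B_y = -8/3  [line 29·x + -41·y + -212/3 = 0 ∩ |BC|² = 1301/9]
   → B = (-4/3, -8/3)
3. G_x = 22/3  [line -50/3·x + 52/3·y + 24 = 0 ∩ |BG|² = 1301/9]
4. G_y = 17/3  [line -50/3·x + 52/3·y + 24 = 0 ∩ |BG|² = 1301/9]
   → G = (22/3, 17/3)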